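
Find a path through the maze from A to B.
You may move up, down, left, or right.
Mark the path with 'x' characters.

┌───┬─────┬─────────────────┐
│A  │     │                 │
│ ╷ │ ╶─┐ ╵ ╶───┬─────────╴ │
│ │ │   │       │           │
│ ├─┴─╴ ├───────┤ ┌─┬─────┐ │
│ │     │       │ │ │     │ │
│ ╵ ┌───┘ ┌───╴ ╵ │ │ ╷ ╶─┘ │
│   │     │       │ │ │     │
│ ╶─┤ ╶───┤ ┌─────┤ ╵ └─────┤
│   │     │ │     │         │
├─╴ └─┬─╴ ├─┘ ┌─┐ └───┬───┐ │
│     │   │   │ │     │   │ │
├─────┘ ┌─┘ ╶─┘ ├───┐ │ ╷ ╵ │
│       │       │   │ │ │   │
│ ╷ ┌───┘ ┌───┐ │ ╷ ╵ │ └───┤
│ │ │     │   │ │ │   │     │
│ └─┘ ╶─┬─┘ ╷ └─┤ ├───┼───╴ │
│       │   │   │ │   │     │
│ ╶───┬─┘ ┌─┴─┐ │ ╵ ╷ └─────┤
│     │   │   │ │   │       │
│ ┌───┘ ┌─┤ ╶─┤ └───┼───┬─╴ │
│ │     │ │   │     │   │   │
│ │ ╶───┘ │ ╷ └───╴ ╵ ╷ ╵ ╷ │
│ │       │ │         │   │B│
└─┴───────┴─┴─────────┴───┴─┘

Finding the shortest path through the maze:
Path length: 82 steps
Directions: down → down → down → right → up → right → right → up → left → up → right → right → down → right → up → right → right → right → right → right → right → right → right → down → left → left → left → left → left → down → down → left → up → left → left → left → down → left → left → down → right → right → down → left → down → left → left → left → down → down → right → right → up → right → right → up → right → up → right → up → right → right → down → right → right → down → down → left → up → left → down → down → down → right → up → right → down → right → right → right → down → down

Solution:

┌───┬─────┬─────────────────┐
│A  │x x x│x x x x x x x x x│
│ ╷ │ ╶─┐ ╵ ╶───┬─────────╴ │
│x│ │x x│x x    │x x x x x x│
│ ├─┴─╴ ├───────┤ ┌─┬─────┐ │
│x│x x x│x x x x│x│ │     │ │
│ ╵ ┌───┘ ┌───╴ ╵ │ │ ╷ ╶─┘ │
│x x│x x x│    x x│ │ │     │
│ ╶─┤ ╶───┤ ┌─────┤ ╵ └─────┤
│   │x x x│ │x x x│         │
├─╴ └─┬─╴ ├─┘ ┌─┐ └───┬───┐ │
│     │x x│x x│ │x x x│   │ │
├─────┘ ┌─┘ ╶─┘ ├───┐ │ ╷ ╵ │
│x x x x│x x    │x x│x│ │   │
│ ╷ ┌───┘ ┌───┐ │ ╷ ╵ │ └───┤
│x│ │x x x│   │ │x│x x│     │
│ └─┘ ╶─┬─┘ ╷ └─┤ ├───┼───╴ │
│x x x  │   │   │x│x x│     │
│ ╶───┬─┘ ┌─┴─┐ │ ╵ ╷ └─────┤
│     │   │   │ │x x│x x x x│
│ ┌───┘ ┌─┤ ╶─┤ └───┼───┬─╴ │
│ │     │ │   │     │   │  x│
│ │ ╶───┘ │ ╷ └───╴ ╵ ╷ ╵ ╷ │
│ │       │ │         │   │B│
└─┴───────┴─┴─────────┴───┴─┘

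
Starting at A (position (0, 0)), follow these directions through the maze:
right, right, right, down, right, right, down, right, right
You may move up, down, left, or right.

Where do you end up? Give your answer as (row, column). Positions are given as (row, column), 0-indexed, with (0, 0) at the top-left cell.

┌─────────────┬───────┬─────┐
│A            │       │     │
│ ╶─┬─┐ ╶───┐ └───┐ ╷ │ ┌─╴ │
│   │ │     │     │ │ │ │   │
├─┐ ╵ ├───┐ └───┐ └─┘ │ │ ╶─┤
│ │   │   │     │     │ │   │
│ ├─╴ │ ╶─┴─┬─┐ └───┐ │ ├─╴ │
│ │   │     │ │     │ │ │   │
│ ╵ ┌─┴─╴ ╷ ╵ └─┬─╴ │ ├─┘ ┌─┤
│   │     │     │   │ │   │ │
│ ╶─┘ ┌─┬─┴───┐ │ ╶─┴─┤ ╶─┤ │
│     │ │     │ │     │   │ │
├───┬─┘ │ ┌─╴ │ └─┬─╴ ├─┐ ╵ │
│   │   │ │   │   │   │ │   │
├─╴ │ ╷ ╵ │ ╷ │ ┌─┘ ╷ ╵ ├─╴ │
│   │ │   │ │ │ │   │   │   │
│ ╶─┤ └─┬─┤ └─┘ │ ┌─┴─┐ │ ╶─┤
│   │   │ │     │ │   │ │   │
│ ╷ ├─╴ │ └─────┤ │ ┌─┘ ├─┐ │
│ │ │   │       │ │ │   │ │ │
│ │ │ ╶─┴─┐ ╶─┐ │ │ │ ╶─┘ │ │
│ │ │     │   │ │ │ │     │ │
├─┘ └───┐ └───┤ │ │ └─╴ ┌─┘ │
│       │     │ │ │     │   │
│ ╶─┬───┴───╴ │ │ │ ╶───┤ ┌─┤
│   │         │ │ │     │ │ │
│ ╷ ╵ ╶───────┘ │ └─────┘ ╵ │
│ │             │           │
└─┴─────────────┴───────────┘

Following directions step by step:
Start: (0, 0)
  right: (0, 0) → (0, 1)
  right: (0, 1) → (0, 2)
  right: (0, 2) → (0, 3)
  down: (0, 3) → (1, 3)
  right: (1, 3) → (1, 4)
  right: (1, 4) → (1, 5)
  down: (1, 5) → (2, 5)
  right: (2, 5) → (2, 6)
  right: (2, 6) → (2, 7)
Final position: (2, 7)

Path taken:

┌─────────────┬───────┬─────┐
│A → → ↓      │       │     │
│ ╶─┬─┐ ╶───┐ └───┐ ╷ │ ┌─╴ │
│   │ │↳ → ↓│     │ │ │ │   │
├─┐ ╵ ├───┐ └───┐ └─┘ │ │ ╶─┤
│ │   │   │↳ → B│     │ │   │
│ ├─╴ │ ╶─┴─┬─┐ └───┐ │ ├─╴ │
│ │   │     │ │     │ │ │   │
│ ╵ ┌─┴─╴ ╷ ╵ └─┬─╴ │ ├─┘ ┌─┤
│   │     │     │   │ │   │ │
│ ╶─┘ ┌─┬─┴───┐ │ ╶─┴─┤ ╶─┤ │
│     │ │     │ │     │   │ │
├───┬─┘ │ ┌─╴ │ └─┬─╴ ├─┐ ╵ │
│   │   │ │   │   │   │ │   │
├─╴ │ ╷ ╵ │ ╷ │ ┌─┘ ╷ ╵ ├─╴ │
│   │ │   │ │ │ │   │   │   │
│ ╶─┤ └─┬─┤ └─┘ │ ┌─┴─┐ │ ╶─┤
│   │   │ │     │ │   │ │   │
│ ╷ ├─╴ │ └─────┤ │ ┌─┘ ├─┐ │
│ │ │   │       │ │ │   │ │ │
│ │ │ ╶─┴─┐ ╶─┐ │ │ │ ╶─┘ │ │
│ │ │     │   │ │ │ │     │ │
├─┘ └───┐ └───┤ │ │ └─╴ ┌─┘ │
│       │     │ │ │     │   │
│ ╶─┬───┴───╴ │ │ │ ╶───┤ ┌─┤
│   │         │ │ │     │ │ │
│ ╷ ╵ ╶───────┘ │ └─────┘ ╵ │
│ │             │           │
└─┴─────────────┴───────────┘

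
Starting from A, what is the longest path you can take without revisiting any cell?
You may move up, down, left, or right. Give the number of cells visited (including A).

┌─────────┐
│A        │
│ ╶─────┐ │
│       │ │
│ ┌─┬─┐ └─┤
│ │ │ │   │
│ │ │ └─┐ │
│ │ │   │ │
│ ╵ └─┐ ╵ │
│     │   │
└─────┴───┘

Finding longest simple path using DFS:
Start: (0, 0)
Longest path visits 13 cells
Path: A → down → right → right → right → down → right → down → down → left → up → left → up

Solution:

┌─────────┐
│A        │
│ ╶─────┐ │
│↳ → → ↓│ │
│ ┌─┬─┐ └─┤
│ │ │B│↳ ↓│
│ │ │ └─┐ │
│ │ │↑ ↰│↓│
│ ╵ └─┐ ╵ │
│     │↑ ↲│
└─────┴───┘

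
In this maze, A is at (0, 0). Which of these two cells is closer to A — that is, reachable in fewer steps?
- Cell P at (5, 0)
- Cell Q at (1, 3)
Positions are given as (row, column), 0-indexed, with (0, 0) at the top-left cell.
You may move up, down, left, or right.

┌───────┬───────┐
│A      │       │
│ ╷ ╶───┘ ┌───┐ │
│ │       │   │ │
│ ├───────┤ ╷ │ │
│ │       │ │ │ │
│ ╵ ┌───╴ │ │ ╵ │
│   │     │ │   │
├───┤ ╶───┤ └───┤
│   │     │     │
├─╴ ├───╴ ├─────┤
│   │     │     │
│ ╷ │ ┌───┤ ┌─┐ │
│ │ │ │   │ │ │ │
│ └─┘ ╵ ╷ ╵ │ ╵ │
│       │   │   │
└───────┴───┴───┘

Shortest path A → P at (5, 0): 23 steps
Shortest path A → Q at (1, 3): 4 steps

Q is closer (4 steps vs 23 steps).

Path to P:

┌───────┬───────┐
│A      │       │
│ ╷ ╶───┘ ┌───┐ │
│↓│       │   │ │
│ ├───────┤ ╷ │ │
│↓│↱ → → ↓│ │ │ │
│ ╵ ┌───╴ │ │ ╵ │
│↳ ↑│↓ ← ↲│ │   │
├───┤ ╶───┤ └───┤
│   │↳ → ↓│     │
├─╴ ├───╴ ├─────┤
│P  │↓ ← ↲│     │
│ ╷ │ ┌───┤ ┌─┐ │
│↑│ │↓│   │ │ │ │
│ └─┘ ╵ ╷ ╵ │ ╵ │
│↑ ← ↲  │   │   │
└───────┴───┴───┘

Path to Q:

┌───────┬───────┐
│A ↓    │       │
│ ╷ ╶───┘ ┌───┐ │
│ │↳ → Q  │   │ │
│ ├───────┤ ╷ │ │
│ │       │ │ │ │
│ ╵ ┌───╴ │ │ ╵ │
│   │     │ │   │
├───┤ ╶───┤ └───┤
│   │     │     │
├─╴ ├───╴ ├─────┤
│   │     │     │
│ ╷ │ ┌───┤ ┌─┐ │
│ │ │ │   │ │ │ │
│ └─┘ ╵ ╷ ╵ │ ╵ │
│       │   │   │
└───────┴───┴───┘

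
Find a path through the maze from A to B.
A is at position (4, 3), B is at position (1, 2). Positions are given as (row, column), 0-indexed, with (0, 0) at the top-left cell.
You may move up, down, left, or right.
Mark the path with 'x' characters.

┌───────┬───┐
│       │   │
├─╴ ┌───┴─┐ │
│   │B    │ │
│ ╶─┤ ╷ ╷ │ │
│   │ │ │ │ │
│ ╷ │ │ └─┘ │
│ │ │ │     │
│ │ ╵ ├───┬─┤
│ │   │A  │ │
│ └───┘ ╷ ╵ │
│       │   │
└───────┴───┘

Finding the shortest path from (4, 3) to (1, 2):
Path length: 14 steps
Directions: down → left → left → left → up → up → up → right → down → down → right → up → up → up

Solution:

┌───────┬───┐
│       │   │
├─╴ ┌───┴─┐ │
│   │B    │ │
│ ╶─┤ ╷ ╷ │ │
│x x│x│ │ │ │
│ ╷ │ │ └─┘ │
│x│x│x│     │
│ │ ╵ ├───┬─┤
│x│x x│A  │ │
│ └───┘ ╷ ╵ │
│x x x x│   │
└───────┴───┘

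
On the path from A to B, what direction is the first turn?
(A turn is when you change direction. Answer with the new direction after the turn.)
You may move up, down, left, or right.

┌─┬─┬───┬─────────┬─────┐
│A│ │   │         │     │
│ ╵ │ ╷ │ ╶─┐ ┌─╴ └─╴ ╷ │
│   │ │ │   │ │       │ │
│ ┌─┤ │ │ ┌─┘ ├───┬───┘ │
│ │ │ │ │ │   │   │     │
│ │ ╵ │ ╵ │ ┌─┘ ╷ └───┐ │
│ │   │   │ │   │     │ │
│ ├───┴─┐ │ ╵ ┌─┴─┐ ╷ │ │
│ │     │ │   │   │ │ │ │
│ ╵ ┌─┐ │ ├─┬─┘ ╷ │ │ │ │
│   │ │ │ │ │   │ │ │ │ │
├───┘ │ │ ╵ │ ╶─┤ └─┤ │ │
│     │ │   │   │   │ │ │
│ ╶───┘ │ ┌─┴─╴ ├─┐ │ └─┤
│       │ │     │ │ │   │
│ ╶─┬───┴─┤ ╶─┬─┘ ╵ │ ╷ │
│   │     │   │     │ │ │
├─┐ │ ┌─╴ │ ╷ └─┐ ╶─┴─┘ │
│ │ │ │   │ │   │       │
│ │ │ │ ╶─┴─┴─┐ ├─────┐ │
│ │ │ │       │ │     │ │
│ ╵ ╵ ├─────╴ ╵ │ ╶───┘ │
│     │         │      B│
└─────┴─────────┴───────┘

Directions: down, down, down, down, down, right, up, right, right, down, down, down, left, left, left, down, right, down, down, down, right, up, up, up, right, right, down, left, down, right, right, right, down, right, up, up, left, up, left, up, right, right, up, left, up, right, up, right, down, down, right, down, down, left, down, right, right, right, down, down
First turn direction: right

Solution:

┌─┬─┬───┬─────────┬─────┐
│A│ │   │         │     │
│ ╵ │ ╷ │ ╶─┐ ┌─╴ └─╴ ╷ │
│↓  │ │ │   │ │       │ │
│ ┌─┤ │ │ ┌─┘ ├───┬───┘ │
│↓│ │ │ │ │   │   │     │
│ │ ╵ │ ╵ │ ┌─┘ ╷ └───┐ │
│↓│   │   │ │   │     │ │
│ ├───┴─┐ │ ╵ ┌─┴─┐ ╷ │ │
│↓│↱ → ↓│ │   │↱ ↓│ │ │ │
│ ╵ ┌─┐ │ ├─┬─┘ ╷ │ │ │ │
│↳ ↑│ │↓│ │ │↱ ↑│↓│ │ │ │
├───┘ │ │ ╵ │ ╶─┤ └─┤ │ │
│     │↓│   │↑ ↰│↳ ↓│ │ │
│ ╶───┘ │ ┌─┴─╴ ├─┐ │ └─┤
│↓ ← ← ↲│ │↱ → ↑│ │↓│   │
│ ╶─┬───┴─┤ ╶─┬─┘ ╵ │ ╷ │
│↳ ↓│↱ → ↓│↑ ↰│  ↓ ↲│ │ │
├─┐ │ ┌─╴ │ ╷ └─┐ ╶─┴─┘ │
│ │↓│↑│↓ ↲│ │↑ ↰│↳ → → ↓│
│ │ │ │ ╶─┴─┴─┐ ├─────┐ │
│ │↓│↑│↳ → → ↓│↑│     │↓│
│ ╵ ╵ ├─────╴ ╵ │ ╶───┘ │
│  ↳ ↑│      ↳ ↑│      B│
└─────┴─────────┴───────┘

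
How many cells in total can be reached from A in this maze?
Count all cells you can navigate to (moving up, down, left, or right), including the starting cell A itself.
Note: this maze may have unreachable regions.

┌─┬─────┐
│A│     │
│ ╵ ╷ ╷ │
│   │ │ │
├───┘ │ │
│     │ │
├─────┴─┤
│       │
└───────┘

Using BFS/flood-fill to find all reachable cells from A:
Maze size: 4 × 4 = 16 total cells
4 cell(s) are walled off and cannot be reached from A.
Reachable cells: 12

Reachable region (· marks reachable cells):

┌─┬─────┐
│A│· · ·│
│ ╵ ╷ ╷ │
│· ·│·│·│
├───┘ │ │
│· · ·│·│
├─────┴─┤
│       │
└───────┘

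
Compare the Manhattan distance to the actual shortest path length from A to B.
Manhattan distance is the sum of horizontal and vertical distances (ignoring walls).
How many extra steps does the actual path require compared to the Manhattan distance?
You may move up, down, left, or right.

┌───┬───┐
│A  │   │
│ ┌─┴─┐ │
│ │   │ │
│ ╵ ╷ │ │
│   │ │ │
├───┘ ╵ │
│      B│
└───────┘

Manhattan distance: |3 - 0| + |3 - 0| = 6
Actual path length: 8
Extra steps: 8 - 6 = 2

Solution:

┌───┬───┐
│A  │   │
│ ┌─┴─┐ │
│↓│↱ ↓│ │
│ ╵ ╷ │ │
│↳ ↑│↓│ │
├───┘ ╵ │
│    ↳ B│
└───────┘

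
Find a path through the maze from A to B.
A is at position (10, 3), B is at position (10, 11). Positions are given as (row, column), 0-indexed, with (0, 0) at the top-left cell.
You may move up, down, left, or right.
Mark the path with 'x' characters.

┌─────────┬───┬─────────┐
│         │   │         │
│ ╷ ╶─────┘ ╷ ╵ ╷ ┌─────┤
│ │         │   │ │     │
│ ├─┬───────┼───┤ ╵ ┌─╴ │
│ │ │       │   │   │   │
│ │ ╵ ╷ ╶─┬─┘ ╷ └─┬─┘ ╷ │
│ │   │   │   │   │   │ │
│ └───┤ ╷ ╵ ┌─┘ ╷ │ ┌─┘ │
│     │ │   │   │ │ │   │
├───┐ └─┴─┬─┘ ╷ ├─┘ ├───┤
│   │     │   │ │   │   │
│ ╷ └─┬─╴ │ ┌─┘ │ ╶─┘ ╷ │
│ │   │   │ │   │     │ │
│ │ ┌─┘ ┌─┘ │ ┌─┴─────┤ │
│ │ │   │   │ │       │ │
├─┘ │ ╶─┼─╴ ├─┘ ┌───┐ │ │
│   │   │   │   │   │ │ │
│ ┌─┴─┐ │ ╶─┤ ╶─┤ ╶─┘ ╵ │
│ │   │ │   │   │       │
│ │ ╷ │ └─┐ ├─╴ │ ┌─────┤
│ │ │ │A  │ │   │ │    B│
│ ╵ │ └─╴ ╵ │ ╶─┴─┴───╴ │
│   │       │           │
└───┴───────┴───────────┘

Finding the shortest path from (10, 3) to (10, 11):
Path length: 70 steps
Directions: up → up → left → up → right → up → right → up → left → left → up → left → left → up → up → up → up → right → down → right → right → right → right → up → right → down → right → up → right → down → down → right → up → right → right → down → left → down → left → down → down → left → down → right → right → up → right → down → down → down → down → left → up → up → left → left → left → down → left → down → right → down → left → down → right → right → right → right → right → up

Solution:

┌─────────┬───┬─────────┐
│x x      │x x│x x      │
│ ╷ ╶─────┘ ╷ ╵ ╷ ┌─────┤
│x│x x x x x│x x│x│x x x│
│ ├─┬───────┼───┤ ╵ ┌─╴ │
│x│ │       │   │x x│x x│
│ │ ╵ ╷ ╶─┬─┘ ╷ └─┬─┘ ╷ │
│x│   │   │   │   │x x│ │
│ └───┤ ╷ ╵ ┌─┘ ╷ │ ┌─┘ │
│x x x│ │   │   │ │x│   │
├───┐ └─┴─┬─┘ ╷ ├─┘ ├───┤
│   │x x x│   │ │x x│x x│
│ ╷ └─┬─╴ │ ┌─┘ │ ╶─┘ ╷ │
│ │   │x x│ │   │x x x│x│
│ │ ┌─┘ ┌─┘ │ ┌─┴─────┤ │
│ │ │x x│   │ │x x x x│x│
├─┘ │ ╶─┼─╴ ├─┘ ┌───┐ │ │
│   │x x│   │x x│   │x│x│
│ ┌─┴─┐ │ ╶─┤ ╶─┤ ╶─┘ ╵ │
│ │   │x│   │x x│    x x│
│ │ ╷ │ └─┐ ├─╴ │ ┌─────┤
│ │ │ │A  │ │x x│ │    B│
│ ╵ │ └─╴ ╵ │ ╶─┴─┴───╴ │
│   │       │x x x x x x│
└───┴───────┴───────────┘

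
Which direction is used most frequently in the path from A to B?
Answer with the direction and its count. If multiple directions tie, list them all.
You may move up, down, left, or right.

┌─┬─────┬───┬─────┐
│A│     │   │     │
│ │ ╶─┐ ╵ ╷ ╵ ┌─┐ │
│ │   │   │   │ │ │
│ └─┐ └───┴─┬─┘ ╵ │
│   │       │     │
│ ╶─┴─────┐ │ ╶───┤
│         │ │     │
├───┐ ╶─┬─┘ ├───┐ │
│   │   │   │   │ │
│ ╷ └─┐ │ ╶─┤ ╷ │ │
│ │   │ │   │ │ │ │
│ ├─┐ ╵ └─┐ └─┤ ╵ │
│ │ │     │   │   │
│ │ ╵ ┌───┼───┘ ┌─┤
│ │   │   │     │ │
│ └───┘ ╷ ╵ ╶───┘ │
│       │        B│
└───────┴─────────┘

Directions: down, down, down, right, right, down, right, down, down, left, up, left, up, left, down, down, down, down, right, right, right, up, right, down, right, right, right, right
Counts: {'down': 11, 'right': 11, 'left': 3, 'up': 3}
Most common: down and right (tied at 11 times each)

Solution:

┌─┬─────┬───┬─────┐
│A│     │   │     │
│ │ ╶─┐ ╵ ╷ ╵ ┌─┐ │
│↓│   │   │   │ │ │
│ └─┐ └───┴─┬─┘ ╵ │
│↓  │       │     │
│ ╶─┴─────┐ │ ╶───┤
│↳ → ↓    │ │     │
├───┐ ╶─┬─┘ ├───┐ │
│↓ ↰│↳ ↓│   │   │ │
│ ╷ └─┐ │ ╶─┤ ╷ │ │
│↓│↑ ↰│↓│   │ │ │ │
│ ├─┐ ╵ └─┐ └─┤ ╵ │
│↓│ │↑ ↲  │   │   │
│ │ ╵ ┌───┼───┘ ┌─┤
│↓│   │↱ ↓│     │ │
│ └───┘ ╷ ╵ ╶───┘ │
│↳ → → ↑│↳ → → → B│
└───────┴─────────┘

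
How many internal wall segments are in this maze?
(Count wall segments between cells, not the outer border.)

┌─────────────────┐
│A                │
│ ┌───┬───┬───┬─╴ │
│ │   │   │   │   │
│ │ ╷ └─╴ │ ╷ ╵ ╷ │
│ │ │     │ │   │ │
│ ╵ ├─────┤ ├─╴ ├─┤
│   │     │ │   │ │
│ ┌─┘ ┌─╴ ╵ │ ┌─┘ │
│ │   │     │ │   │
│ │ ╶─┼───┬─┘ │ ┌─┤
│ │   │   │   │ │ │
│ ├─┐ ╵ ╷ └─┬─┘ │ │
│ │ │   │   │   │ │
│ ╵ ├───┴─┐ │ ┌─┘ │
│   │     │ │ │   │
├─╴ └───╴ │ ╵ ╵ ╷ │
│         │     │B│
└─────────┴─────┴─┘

Counting internal wall segments:
Total internal walls: 64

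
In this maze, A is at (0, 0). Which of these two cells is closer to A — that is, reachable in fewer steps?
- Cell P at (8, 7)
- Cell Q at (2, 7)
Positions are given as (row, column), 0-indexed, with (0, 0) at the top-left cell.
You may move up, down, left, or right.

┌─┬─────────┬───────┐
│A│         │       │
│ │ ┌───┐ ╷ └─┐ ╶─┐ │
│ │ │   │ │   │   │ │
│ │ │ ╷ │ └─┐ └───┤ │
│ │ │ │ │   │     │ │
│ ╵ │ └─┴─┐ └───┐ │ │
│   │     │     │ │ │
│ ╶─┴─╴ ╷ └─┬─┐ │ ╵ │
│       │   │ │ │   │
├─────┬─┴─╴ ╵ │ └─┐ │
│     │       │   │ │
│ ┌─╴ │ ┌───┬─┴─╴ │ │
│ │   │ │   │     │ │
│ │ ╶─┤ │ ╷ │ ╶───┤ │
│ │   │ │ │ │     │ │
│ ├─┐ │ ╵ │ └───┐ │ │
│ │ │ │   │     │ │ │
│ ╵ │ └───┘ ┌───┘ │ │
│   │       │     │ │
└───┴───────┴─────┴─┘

Shortest path A → P at (8, 7): 25 steps
Shortest path A → Q at (2, 7): 15 steps

Q is closer (15 steps vs 25 steps).

Path to P:

┌─┬─────────┬───────┐
│A│         │       │
│ │ ┌───┐ ╷ └─┐ ╶─┐ │
│↓│ │   │ │   │   │ │
│ │ │ ╷ │ └─┐ └───┤ │
│↓│ │ │ │   │     │ │
│ ╵ │ └─┴─┐ └───┐ │ │
│↓  │  ↱ ↓│     │ │ │
│ ╶─┴─╴ ╷ └─┬─┐ │ ╵ │
│↳ → → ↑│↳ ↓│ │ │   │
├─────┬─┴─╴ ╵ │ └─┐ │
│     │↓ ← ↲  │   │ │
│ ┌─╴ │ ┌───┬─┴─╴ │ │
│ │   │↓│↱ ↓│     │ │
│ │ ╶─┤ │ ╷ │ ╶───┤ │
│ │   │↓│↑│↓│     │ │
│ ├─┐ │ ╵ │ └───┐ │ │
│ │ │ │↳ ↑│↳ → P│ │ │
│ ╵ │ └───┘ ┌───┘ │ │
│   │       │     │ │
└───┴───────┴─────┴─┘

Path to Q:

┌─┬─────────┬───────┐
│A│↱ → → → ↓│       │
│ │ ┌───┐ ╷ └─┐ ╶─┐ │
│↓│↑│   │ │↳ ↓│   │ │
│ │ │ ╷ │ └─┐ └───┤ │
│↓│↑│ │ │   │↳ Q  │ │
│ ╵ │ └─┴─┐ └───┐ │ │
│↳ ↑│     │     │ │ │
│ ╶─┴─╴ ╷ └─┬─┐ │ ╵ │
│       │   │ │ │   │
├─────┬─┴─╴ ╵ │ └─┐ │
│     │       │   │ │
│ ┌─╴ │ ┌───┬─┴─╴ │ │
│ │   │ │   │     │ │
│ │ ╶─┤ │ ╷ │ ╶───┤ │
│ │   │ │ │ │     │ │
│ ├─┐ │ ╵ │ └───┐ │ │
│ │ │ │   │     │ │ │
│ ╵ │ └───┘ ┌───┘ │ │
│   │       │     │ │
└───┴───────┴─────┴─┘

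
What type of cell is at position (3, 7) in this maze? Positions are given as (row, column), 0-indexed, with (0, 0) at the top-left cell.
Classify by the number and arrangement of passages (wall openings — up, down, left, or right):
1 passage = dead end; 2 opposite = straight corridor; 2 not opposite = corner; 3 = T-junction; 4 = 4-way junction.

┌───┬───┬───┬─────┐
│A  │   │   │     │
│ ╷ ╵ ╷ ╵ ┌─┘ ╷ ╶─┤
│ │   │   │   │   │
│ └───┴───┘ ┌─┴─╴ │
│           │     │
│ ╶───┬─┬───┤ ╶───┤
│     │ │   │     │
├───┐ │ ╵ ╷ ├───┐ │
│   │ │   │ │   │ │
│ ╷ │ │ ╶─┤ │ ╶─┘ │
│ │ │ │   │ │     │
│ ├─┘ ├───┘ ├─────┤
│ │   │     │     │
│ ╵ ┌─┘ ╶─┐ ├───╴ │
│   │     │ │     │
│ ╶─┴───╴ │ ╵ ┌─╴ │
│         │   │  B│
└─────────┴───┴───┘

Checking cell at (3, 7):
Number of passages: 2
Cell type: straight corridor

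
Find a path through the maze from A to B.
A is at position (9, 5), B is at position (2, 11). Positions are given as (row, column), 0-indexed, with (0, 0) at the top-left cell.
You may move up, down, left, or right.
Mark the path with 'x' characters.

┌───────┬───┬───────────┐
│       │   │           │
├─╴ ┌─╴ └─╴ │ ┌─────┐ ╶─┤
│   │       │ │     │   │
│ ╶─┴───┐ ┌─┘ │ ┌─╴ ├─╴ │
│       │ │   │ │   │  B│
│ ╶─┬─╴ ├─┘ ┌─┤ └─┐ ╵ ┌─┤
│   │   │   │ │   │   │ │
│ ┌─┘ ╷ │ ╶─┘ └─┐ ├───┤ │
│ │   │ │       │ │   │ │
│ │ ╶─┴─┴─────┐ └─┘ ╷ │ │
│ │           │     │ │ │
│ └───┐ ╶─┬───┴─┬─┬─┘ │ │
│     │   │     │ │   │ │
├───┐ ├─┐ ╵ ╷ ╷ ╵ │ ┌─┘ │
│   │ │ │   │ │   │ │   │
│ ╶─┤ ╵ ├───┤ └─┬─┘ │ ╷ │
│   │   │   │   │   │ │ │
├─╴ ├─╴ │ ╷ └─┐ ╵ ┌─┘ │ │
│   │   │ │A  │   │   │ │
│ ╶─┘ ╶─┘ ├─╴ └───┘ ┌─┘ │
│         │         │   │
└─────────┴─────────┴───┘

Finding the shortest path from (9, 5) to (2, 11):
Path length: 67 steps
Directions: up → left → down → down → left → left → up → right → up → left → up → up → left → left → up → up → up → up → right → right → right → down → left → down → left → down → right → right → down → right → down → right → up → right → down → down → right → down → right → up → right → up → up → right → up → up → left → down → left → left → up → left → left → left → up → right → up → right → up → up → right → right → right → right → down → right → down

Solution:

┌───────┬───┬───────────┐
│       │   │x x x x x  │
├─╴ ┌─╴ └─╴ │ ┌─────┐ ╶─┤
│   │       │x│     │x x│
│ ╶─┴───┐ ┌─┘ │ ┌─╴ ├─╴ │
│x x x x│ │x x│ │   │  B│
│ ╶─┬─╴ ├─┘ ┌─┤ └─┐ ╵ ┌─┤
│x  │x x│x x│ │   │   │ │
│ ┌─┘ ╷ │ ╶─┘ └─┐ ├───┤ │
│x│x x│ │x x x x│ │x x│ │
│ │ ╶─┴─┴─────┐ └─┘ ╷ │ │
│x│x x x      │x x x│x│ │
│ └───┐ ╶─┬───┴─┬─┬─┘ │ │
│x x x│x x│x x  │ │x x│ │
├───┐ ├─┐ ╵ ╷ ╷ ╵ │ ┌─┘ │
│   │x│ │x x│x│   │x│   │
│ ╶─┤ ╵ ├───┤ └─┬─┘ │ ╷ │
│   │x x│x x│x x│x x│ │ │
├─╴ ├─╴ │ ╷ └─┐ ╵ ┌─┘ │ │
│   │x x│x│A  │x x│   │ │
│ ╶─┘ ╶─┘ ├─╴ └───┘ ┌─┘ │
│    x x x│         │   │
└─────────┴─────────┴───┘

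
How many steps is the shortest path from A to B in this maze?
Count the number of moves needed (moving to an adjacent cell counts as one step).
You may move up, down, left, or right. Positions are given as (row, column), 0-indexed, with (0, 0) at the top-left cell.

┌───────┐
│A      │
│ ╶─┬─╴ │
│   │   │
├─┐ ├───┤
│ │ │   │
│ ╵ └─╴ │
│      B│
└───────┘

Using BFS to find shortest path:
Start: (0, 0), End: (3, 3)
Path found:
(0,0) → (1,0) → (1,1) → (2,1) → (3,1) → (3,2) → (3,3)
Number of steps: 6

Solution:

┌───────┐
│A      │
│ ╶─┬─╴ │
│↳ ↓│   │
├─┐ ├───┤
│ │↓│   │
│ ╵ └─╴ │
│  ↳ → B│
└───────┘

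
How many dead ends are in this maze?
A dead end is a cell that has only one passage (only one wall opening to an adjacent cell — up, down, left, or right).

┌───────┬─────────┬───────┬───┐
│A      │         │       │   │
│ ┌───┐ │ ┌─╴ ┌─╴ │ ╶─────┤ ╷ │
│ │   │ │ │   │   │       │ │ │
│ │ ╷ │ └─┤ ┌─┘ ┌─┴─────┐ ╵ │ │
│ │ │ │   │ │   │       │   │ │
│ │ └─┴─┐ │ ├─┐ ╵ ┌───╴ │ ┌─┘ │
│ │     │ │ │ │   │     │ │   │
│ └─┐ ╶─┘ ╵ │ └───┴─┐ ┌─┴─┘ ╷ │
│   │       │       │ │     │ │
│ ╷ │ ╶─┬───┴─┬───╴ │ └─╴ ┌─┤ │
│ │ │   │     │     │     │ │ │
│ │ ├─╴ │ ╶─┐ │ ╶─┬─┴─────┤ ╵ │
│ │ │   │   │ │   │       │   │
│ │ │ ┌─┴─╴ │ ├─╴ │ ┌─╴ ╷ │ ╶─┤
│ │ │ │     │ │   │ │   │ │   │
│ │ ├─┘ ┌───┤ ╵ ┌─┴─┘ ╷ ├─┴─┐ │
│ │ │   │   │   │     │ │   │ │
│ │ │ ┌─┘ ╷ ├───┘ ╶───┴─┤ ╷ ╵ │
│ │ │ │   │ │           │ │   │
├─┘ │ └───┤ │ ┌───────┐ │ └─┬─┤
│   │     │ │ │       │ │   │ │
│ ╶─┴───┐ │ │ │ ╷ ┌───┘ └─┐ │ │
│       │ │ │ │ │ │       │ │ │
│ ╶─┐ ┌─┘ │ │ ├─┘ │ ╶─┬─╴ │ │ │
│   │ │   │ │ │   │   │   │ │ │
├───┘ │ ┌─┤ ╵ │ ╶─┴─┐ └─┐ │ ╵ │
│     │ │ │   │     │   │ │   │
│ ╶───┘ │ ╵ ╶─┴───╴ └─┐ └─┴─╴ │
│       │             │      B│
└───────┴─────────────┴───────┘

Checking each cell for number of passages:

Dead ends found at positions:
  (0, 12)
  (1, 4)
  (2, 2)
  (2, 6)
  (3, 3)
  (3, 6)
  (3, 9)
  (3, 12)
  (4, 11)
  (5, 13)
  (7, 2)
  (7, 9)
  (7, 12)
  (8, 11)
  (9, 0)
  (9, 3)
  (10, 10)
  (10, 14)
  (11, 3)
  (11, 7)
  (12, 1)
  (12, 11)
  (13, 4)
  (13, 12)
  (14, 10)
Total dead ends: 25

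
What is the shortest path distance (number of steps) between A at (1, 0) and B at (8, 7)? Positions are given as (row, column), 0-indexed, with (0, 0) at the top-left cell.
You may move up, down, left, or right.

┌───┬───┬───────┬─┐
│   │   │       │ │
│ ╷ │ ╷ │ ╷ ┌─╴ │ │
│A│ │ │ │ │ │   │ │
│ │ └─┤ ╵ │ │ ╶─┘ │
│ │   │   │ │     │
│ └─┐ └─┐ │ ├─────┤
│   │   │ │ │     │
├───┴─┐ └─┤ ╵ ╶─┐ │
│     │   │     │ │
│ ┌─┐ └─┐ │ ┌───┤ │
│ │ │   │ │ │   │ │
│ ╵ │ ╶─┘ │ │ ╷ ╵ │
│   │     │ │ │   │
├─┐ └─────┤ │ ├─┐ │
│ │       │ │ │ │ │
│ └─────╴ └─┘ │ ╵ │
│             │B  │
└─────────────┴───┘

Finding path from (1, 0) to (8, 7):
Path: (1,0) → (0,0) → (0,1) → (1,1) → (2,1) → (2,2) → (3,2) → (3,3) → (4,3) → (4,4) → (5,4) → (6,4) → (6,3) → (6,2) → (5,2) → (4,2) → (4,1) → (4,0) → (5,0) → (6,0) → (6,1) → (7,1) → (7,2) → (7,3) → (7,4) → (8,4) → (8,5) → (8,6) → (7,6) → (6,6) → (5,6) → (5,7) → (6,7) → (6,8) → (7,8) → (8,8) → (8,7)
Distance: 36 steps

Solution:

┌───┬───┬───────┬─┐
│↱ ↓│   │       │ │
│ ╷ │ ╷ │ ╷ ┌─╴ │ │
│A│↓│ │ │ │ │   │ │
│ │ └─┤ ╵ │ │ ╶─┘ │
│ │↳ ↓│   │ │     │
│ └─┐ └─┐ │ ├─────┤
│   │↳ ↓│ │ │     │
├───┴─┐ └─┤ ╵ ╶─┐ │
│↓ ← ↰│↳ ↓│     │ │
│ ┌─┐ └─┐ │ ┌───┤ │
│↓│ │↑  │↓│ │↱ ↓│ │
│ ╵ │ ╶─┘ │ │ ╷ ╵ │
│↳ ↓│↑ ← ↲│ │↑│↳ ↓│
├─┐ └─────┤ │ ├─┐ │
│ │↳ → → ↓│ │↑│ │↓│
│ └─────╴ └─┘ │ ╵ │
│        ↳ → ↑│B ↲│
└─────────────┴───┘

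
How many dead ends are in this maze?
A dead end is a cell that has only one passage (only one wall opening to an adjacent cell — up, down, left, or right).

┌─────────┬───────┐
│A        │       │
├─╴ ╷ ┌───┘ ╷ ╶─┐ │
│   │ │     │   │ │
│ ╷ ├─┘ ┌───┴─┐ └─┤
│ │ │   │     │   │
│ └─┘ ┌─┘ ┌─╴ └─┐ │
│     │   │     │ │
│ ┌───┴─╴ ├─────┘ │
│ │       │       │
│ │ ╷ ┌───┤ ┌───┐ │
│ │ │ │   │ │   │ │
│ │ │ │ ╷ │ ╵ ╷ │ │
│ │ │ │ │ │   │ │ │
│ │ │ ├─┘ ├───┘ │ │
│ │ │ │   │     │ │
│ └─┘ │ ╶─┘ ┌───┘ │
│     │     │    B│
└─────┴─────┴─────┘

Checking each cell for number of passages:

Dead ends found at positions:
  (0, 0)
  (0, 4)
  (1, 2)
  (1, 8)
  (2, 1)
  (3, 3)
  (3, 5)
  (3, 7)
  (6, 3)
  (7, 1)
  (8, 6)
Total dead ends: 11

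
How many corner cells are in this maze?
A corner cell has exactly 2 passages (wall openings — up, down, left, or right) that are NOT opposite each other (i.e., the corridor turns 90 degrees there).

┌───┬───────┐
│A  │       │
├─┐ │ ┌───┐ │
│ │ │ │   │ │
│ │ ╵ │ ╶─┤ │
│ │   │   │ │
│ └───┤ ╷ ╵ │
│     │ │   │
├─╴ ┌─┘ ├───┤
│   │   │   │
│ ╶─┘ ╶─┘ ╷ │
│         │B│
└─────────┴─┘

Counting corner cells (2 non-opposite passages):
Total corners: 18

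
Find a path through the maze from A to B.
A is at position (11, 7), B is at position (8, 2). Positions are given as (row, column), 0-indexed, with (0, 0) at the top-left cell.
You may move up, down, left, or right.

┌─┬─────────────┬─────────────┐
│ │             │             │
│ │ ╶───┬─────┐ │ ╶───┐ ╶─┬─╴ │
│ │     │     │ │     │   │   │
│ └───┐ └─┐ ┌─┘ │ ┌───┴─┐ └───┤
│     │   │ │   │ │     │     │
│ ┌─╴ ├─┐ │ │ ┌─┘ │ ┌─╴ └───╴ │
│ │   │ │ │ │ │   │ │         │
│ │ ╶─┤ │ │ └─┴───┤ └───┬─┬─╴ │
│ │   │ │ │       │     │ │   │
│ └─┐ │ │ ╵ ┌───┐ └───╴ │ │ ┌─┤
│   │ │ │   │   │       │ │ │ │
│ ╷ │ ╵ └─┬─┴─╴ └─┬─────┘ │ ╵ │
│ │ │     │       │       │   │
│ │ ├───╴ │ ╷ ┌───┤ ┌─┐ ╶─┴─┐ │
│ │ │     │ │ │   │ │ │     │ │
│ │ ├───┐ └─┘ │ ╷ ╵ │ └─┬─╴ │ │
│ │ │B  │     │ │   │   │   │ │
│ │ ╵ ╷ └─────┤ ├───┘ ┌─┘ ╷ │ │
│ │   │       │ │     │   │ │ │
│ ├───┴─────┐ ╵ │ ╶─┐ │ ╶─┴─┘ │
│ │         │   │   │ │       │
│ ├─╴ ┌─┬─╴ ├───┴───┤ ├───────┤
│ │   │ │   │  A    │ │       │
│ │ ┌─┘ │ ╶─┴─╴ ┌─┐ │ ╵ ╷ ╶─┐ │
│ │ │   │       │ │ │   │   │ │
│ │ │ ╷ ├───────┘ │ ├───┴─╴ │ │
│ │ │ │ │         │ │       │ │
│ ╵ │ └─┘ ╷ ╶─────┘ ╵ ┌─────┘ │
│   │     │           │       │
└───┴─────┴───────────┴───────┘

Finding the shortest path from (11, 7) to (8, 2):
Path length: 32 steps
Directions: down → left → left → left → up → right → up → left → left → left → down → left → down → down → down → left → up → up → up → up → up → up → up → up → up → right → down → down → down → down → right → up

Solution:

┌─┬─────────────┬─────────────┐
│ │             │             │
│ │ ╶───┬─────┐ │ ╶───┐ ╶─┬─╴ │
│ │     │     │ │     │   │   │
│ └───┐ └─┐ ┌─┘ │ ┌───┴─┐ └───┤
│     │   │ │   │ │     │     │
│ ┌─╴ ├─┐ │ │ ┌─┘ │ ┌─╴ └───╴ │
│ │   │ │ │ │ │   │ │         │
│ │ ╶─┤ │ │ └─┴───┤ └───┬─┬─╴ │
│ │   │ │ │       │     │ │   │
│ └─┐ │ │ ╵ ┌───┐ └───╴ │ │ ┌─┤
│↱ ↓│ │ │   │   │       │ │ │ │
│ ╷ │ ╵ └─┬─┴─╴ └─┬─────┘ │ ╵ │
│↑│↓│     │       │       │   │
│ │ ├───╴ │ ╷ ┌───┤ ┌─┐ ╶─┴─┐ │
│↑│↓│     │ │ │   │ │ │     │ │
│ │ ├───┐ └─┘ │ ╷ ╵ │ └─┬─╴ │ │
│↑│↓│B  │     │ │   │   │   │ │
│ │ ╵ ╷ └─────┤ ├───┘ ┌─┘ ╷ │ │
│↑│↳ ↑│       │ │     │   │ │ │
│ ├───┴─────┐ ╵ │ ╶─┐ │ ╶─┴─┘ │
│↑│  ↓ ← ← ↰│   │   │ │       │
│ ├─╴ ┌─┬─╴ ├───┴───┤ ├───────┤
│↑│↓ ↲│ │↱ ↑│  A    │ │       │
│ │ ┌─┘ │ ╶─┴─╴ ┌─┐ │ ╵ ╷ ╶─┐ │
│↑│↓│   │↑ ← ← ↲│ │ │   │   │ │
│ │ │ ╷ ├───────┘ │ ├───┴─╴ │ │
│↑│↓│ │ │         │ │       │ │
│ ╵ │ └─┘ ╷ ╶─────┘ ╵ ┌─────┘ │
│↑ ↲│     │           │       │
└───┴─────┴───────────┴───────┘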